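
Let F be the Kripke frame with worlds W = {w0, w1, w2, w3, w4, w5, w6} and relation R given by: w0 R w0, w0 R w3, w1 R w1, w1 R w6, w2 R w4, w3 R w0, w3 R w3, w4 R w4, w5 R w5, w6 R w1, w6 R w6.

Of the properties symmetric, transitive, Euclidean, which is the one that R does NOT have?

Symmetric: no — w2 R w4 but not w4 R w2.
Transitive: yes — every two-step R-path is closed by a direct edge.
Euclidean: yes — any two successors of a common world are R-related.
Only symmetric fails.

symmetric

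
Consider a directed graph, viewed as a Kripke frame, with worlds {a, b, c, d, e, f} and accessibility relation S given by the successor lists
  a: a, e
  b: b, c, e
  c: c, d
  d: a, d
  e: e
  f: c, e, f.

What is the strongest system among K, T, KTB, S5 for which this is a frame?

Reflexive (axiom T): yes — every world is S-related to itself.
Symmetric (axiom B): no — a S e but not e S a.
Euclidean (axiom 5): no — b S c and b S e, but not c S e.
So F validates K, T; KTB would additionally require S to be symmetric. The strongest is T.

T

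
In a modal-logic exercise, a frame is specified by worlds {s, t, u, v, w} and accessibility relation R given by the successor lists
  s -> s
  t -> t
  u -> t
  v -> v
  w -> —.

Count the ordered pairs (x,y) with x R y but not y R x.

Enumerating: (u,t).

1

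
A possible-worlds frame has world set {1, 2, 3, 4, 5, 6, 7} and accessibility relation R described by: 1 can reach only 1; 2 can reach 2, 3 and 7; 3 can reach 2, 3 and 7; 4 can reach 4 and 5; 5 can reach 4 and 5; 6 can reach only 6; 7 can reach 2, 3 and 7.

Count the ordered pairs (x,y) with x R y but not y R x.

0

R is symmetric; there are no such tuples.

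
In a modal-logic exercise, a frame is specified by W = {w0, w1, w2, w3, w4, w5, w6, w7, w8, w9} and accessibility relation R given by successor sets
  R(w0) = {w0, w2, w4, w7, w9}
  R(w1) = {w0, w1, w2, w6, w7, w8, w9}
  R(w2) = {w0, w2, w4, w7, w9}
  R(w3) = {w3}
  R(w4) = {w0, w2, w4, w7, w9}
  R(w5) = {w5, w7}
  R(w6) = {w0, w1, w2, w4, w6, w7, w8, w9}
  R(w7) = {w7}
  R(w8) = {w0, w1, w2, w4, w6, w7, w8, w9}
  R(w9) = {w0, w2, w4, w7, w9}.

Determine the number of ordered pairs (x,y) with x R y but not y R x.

Enumerating: (w0,w7), (w1,w0), (w1,w2), (w1,w7), (w1,w9), (w2,w7), (w4,w7), (w5,w7), (w6,w0), (w6,w2), (w6,w4), (w6,w7), … and 7 more.
Total: 19.

19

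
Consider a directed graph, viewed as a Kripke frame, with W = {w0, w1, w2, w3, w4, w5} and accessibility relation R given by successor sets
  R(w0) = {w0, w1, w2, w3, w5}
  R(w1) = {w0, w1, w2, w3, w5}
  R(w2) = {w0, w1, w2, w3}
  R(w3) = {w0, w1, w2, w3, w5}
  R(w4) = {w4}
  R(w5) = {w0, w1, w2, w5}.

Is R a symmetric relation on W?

No

Symmetric: no — w3 R w5 but not w5 R w3.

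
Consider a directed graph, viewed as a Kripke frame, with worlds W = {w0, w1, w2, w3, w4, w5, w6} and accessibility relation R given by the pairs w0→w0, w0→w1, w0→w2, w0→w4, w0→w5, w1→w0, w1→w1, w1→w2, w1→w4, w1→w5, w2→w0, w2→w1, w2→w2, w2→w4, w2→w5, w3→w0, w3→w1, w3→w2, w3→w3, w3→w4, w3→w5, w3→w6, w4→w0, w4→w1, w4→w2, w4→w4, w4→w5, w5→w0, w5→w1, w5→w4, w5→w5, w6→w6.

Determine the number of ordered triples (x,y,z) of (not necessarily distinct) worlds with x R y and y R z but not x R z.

3

Enumerating: (w5,w0,w2), (w5,w1,w2), (w5,w4,w2).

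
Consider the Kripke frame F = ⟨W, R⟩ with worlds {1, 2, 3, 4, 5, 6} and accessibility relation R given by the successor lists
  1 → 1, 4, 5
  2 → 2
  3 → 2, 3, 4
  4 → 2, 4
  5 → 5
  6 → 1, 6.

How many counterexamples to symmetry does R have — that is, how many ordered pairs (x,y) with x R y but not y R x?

Enumerating: (1,4), (1,5), (3,2), (3,4), (4,2), (6,1).

6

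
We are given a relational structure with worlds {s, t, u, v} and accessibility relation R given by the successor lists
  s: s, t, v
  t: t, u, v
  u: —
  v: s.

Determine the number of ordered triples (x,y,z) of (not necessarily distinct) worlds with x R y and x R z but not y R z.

9

Enumerating: (s,t,s), (s,v,t), (s,v,v), (t,u,t), (t,u,u), (t,u,v), (t,v,t), (t,v,u), (t,v,v).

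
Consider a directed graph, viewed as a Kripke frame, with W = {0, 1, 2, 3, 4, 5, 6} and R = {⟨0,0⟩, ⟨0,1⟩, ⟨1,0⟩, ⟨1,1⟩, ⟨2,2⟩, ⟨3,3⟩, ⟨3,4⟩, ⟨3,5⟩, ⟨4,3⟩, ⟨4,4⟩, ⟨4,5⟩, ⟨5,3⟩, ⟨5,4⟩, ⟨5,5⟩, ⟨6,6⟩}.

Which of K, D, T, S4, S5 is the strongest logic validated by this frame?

Serial (axiom D): yes — every world has a successor (e.g. 0 R 0).
Reflexive (axiom T): yes — every world is R-related to itself.
Transitive (axiom 4): yes — every two-step R-path is closed by a direct edge.
Euclidean (axiom 5): yes — any two successors of a common world are R-related.
So F validates K, D, T, S4, S5. The strongest is S5.

S5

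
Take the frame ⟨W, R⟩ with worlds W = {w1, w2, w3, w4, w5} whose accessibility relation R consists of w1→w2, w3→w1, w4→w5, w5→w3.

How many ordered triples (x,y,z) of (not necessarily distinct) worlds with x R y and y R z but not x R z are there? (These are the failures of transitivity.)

Enumerating: (w3,w1,w2), (w4,w5,w3), (w5,w3,w1).

3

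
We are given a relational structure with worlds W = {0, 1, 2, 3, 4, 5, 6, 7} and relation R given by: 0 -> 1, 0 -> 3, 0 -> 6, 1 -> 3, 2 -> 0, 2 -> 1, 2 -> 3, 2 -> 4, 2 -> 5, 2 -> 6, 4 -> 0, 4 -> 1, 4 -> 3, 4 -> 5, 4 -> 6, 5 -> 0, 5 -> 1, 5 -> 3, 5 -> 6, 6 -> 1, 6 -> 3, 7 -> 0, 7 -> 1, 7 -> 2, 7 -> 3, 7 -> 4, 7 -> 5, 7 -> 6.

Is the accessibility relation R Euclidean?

No

Euclidean: no — 0 R 1 and 0 R 6, but not 1 R 6.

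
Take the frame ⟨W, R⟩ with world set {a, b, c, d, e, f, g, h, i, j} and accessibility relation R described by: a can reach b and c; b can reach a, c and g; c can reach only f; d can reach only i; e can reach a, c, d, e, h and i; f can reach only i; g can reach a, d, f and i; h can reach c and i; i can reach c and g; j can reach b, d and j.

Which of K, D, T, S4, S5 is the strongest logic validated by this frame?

Serial (axiom D): yes — every world has a successor (e.g. a R b).
Reflexive (axiom T): no — a is not related to itself.
Transitive (axiom 4): no — a R b and b R g, but not a R g.
Euclidean (axiom 5): no — a R c and a R b, but not c R b.
So F validates K, D; T would additionally require R to be reflexive. The strongest is D.

D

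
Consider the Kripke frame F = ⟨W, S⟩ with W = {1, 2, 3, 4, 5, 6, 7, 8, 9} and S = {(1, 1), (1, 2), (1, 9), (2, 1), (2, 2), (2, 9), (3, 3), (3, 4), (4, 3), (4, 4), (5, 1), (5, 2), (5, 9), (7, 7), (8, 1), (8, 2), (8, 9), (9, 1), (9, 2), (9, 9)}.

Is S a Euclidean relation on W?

Euclidean: yes — any two successors of a common world are S-related.

Yes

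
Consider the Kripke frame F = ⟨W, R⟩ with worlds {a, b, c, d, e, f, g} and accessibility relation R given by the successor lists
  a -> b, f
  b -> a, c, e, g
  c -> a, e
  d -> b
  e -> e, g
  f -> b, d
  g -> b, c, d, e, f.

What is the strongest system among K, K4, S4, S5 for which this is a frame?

K

Transitive (axiom 4): no — a R b and b R c, but not a R c.
Reflexive (axiom T): no — a is not related to itself.
Euclidean (axiom 5): no — a R b and a R f, but not b R f.
So F validates K; K4 would additionally require R to be transitive. The strongest is K.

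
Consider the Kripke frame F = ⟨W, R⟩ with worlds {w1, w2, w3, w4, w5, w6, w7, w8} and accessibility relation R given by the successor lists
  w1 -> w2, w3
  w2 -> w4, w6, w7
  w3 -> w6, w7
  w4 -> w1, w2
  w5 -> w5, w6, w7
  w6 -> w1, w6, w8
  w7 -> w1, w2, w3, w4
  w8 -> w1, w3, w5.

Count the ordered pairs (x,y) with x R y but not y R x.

Enumerating: (w1,w2), (w1,w3), (w2,w6), (w3,w6), (w4,w1), (w5,w6), (w5,w7), (w6,w1), (w6,w8), (w7,w1), (w7,w4), (w8,w1), (w8,w3), (w8,w5).

14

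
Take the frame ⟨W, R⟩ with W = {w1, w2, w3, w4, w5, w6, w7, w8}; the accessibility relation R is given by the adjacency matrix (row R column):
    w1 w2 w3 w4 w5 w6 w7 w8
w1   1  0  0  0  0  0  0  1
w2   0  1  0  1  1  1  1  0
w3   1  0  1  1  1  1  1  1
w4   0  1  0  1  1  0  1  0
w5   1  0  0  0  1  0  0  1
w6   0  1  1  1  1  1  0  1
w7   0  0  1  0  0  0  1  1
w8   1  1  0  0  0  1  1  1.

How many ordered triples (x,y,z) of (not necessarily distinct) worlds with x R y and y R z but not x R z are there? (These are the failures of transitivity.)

Enumerating: (w1,w8,w2), (w1,w8,w6), (w1,w8,w7), (w2,w5,w1), (w2,w5,w8), (w2,w6,w3), (w2,w6,w8), (w2,w7,w3), (w2,w7,w8), (w3,w4,w2), (w3,w6,w2), (w3,w8,w2), … and 28 more.
Total: 40.

40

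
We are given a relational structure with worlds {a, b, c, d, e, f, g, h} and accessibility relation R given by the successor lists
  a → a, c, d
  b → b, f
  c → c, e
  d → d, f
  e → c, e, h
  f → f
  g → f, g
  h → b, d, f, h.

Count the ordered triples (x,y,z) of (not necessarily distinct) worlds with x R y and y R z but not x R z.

Enumerating: (a,c,e), (a,d,f), (c,e,h), (e,h,b), (e,h,d), (e,h,f).

6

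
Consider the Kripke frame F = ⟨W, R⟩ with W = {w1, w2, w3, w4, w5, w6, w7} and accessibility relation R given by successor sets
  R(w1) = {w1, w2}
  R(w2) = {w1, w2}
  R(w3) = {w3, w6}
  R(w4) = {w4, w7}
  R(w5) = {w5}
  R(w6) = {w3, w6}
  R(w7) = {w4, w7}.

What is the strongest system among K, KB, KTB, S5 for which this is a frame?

S5

Symmetric (axiom B): yes — every pair in R has its reverse in R.
Reflexive (axiom T): yes — every world is R-related to itself.
Euclidean (axiom 5): yes — any two successors of a common world are R-related.
So F validates K, KB, KTB, S5. The strongest is S5.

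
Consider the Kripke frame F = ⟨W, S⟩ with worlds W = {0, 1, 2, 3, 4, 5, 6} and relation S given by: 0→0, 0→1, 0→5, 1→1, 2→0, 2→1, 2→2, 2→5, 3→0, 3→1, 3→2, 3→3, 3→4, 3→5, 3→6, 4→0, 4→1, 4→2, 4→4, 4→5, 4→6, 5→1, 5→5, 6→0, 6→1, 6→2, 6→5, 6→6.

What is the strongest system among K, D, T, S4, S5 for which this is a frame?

S4

Serial (axiom D): yes — every world has a successor (e.g. 0 S 0).
Reflexive (axiom T): yes — every world is S-related to itself.
Transitive (axiom 4): yes — every two-step S-path is closed by a direct edge.
Euclidean (axiom 5): no — 0 S 1 and 0 S 5, but not 1 S 5.
So F validates K, D, T, S4; S5 would additionally require S to be Euclidean. The strongest is S4.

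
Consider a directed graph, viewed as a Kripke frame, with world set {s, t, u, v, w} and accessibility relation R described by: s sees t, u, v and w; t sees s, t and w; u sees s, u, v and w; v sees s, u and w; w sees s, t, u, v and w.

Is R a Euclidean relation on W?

No

Euclidean: no — s R t and s R u, but not t R u.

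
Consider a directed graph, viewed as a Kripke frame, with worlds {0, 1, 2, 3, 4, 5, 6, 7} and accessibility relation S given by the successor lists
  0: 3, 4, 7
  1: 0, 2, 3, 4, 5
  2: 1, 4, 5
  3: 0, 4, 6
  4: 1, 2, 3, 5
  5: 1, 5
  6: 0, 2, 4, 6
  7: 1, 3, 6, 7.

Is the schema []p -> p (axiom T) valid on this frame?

No

By correspondence theory, T is valid on a frame iff S is reflexive.
Reflexive: no — 0 is not related to itself.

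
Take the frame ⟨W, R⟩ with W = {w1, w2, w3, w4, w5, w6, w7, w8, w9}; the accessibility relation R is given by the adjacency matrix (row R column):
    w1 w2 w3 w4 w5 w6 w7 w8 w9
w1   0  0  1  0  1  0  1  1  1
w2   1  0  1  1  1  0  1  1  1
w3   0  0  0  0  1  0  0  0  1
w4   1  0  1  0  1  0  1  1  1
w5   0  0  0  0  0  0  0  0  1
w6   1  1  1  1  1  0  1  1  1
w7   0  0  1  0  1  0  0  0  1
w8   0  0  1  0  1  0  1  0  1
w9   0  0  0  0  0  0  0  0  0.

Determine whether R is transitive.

Yes

Transitive: yes — every two-step R-path is closed by a direct edge.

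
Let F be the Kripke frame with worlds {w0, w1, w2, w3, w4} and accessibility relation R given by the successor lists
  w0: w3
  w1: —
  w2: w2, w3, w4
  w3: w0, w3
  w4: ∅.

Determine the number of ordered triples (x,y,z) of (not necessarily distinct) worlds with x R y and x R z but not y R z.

6

Enumerating: (w2,w3,w2), (w2,w3,w4), (w2,w4,w2), (w2,w4,w3), (w2,w4,w4), (w3,w0,w0).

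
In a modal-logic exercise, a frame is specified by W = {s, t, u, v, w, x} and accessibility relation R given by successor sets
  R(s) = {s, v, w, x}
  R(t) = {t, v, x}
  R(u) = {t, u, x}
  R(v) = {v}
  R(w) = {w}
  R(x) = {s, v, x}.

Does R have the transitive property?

Transitive: no — t R x and x R s, but not t R s.

No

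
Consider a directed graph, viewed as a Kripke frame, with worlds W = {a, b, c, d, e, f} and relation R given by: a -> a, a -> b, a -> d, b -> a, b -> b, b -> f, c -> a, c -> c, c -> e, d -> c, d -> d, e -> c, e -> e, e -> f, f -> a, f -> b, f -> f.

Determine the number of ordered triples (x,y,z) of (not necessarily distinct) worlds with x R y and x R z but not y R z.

12

Enumerating: (a,b,d), (a,d,a), (a,d,b), (b,a,f), (c,a,c), (c,a,e), (c,e,a), (d,c,d), (e,c,f), (e,f,c), (e,f,e), (f,a,f).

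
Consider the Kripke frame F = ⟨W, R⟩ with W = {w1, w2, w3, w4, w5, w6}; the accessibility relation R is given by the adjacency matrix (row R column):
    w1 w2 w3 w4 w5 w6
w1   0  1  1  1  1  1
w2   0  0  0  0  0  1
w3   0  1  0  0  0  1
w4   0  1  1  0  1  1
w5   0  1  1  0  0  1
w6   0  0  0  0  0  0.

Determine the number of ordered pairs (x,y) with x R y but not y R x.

15

Enumerating: (w1,w2), (w1,w3), (w1,w4), (w1,w5), (w1,w6), (w2,w6), (w3,w2), (w3,w6), (w4,w2), (w4,w3), (w4,w5), (w4,w6), (w5,w2), (w5,w3), (w5,w6).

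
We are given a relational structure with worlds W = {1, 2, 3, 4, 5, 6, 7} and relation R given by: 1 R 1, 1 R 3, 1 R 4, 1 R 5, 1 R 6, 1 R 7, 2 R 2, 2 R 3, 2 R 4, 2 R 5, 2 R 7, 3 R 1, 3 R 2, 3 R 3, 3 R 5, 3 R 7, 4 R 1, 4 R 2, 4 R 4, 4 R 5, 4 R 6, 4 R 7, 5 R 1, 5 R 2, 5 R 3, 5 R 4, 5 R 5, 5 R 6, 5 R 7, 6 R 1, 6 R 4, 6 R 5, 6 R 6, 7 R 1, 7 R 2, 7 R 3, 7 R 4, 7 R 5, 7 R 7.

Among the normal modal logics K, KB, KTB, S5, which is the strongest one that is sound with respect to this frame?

KTB

Symmetric (axiom B): yes — every pair in R has its reverse in R.
Reflexive (axiom T): yes — every world is R-related to itself.
Euclidean (axiom 5): no — 1 R 3 and 1 R 4, but not 3 R 4.
So F validates K, KB, KTB; S5 would additionally require R to be Euclidean. The strongest is KTB.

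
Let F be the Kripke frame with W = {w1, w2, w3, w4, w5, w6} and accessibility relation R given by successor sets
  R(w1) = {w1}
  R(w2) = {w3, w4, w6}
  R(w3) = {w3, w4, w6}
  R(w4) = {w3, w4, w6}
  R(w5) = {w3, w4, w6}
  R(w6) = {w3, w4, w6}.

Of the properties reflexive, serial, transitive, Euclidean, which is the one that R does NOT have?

Reflexive: no — w2 is not related to itself.
Serial: yes — every world has a successor (e.g. w1 R w1).
Transitive: yes — every two-step R-path is closed by a direct edge.
Euclidean: yes — any two successors of a common world are R-related.
Only reflexive fails.

reflexive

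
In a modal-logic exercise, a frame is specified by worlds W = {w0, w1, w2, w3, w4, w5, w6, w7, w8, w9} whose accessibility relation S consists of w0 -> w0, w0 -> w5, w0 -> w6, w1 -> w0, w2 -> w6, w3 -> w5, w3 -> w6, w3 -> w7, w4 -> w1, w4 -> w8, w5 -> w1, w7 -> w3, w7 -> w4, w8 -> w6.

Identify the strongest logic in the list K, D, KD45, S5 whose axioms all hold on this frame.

Serial (axiom D): no — w6 has no S-successor.
Transitive (axiom 4): no — w0 S w5 and w5 S w1, but not w0 S w1.
Euclidean (axiom 5): no — w0 S w5 and w0 S w6, but not w5 S w6.
Reflexive (axiom T): no — w1 is not related to itself.
So F validates K; D would additionally require S to be serial. The strongest is K.

K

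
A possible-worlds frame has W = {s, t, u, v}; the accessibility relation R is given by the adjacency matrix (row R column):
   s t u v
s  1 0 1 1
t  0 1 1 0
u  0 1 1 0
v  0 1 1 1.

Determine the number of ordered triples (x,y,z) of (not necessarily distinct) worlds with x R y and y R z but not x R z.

2

Enumerating: (s,u,t), (s,v,t).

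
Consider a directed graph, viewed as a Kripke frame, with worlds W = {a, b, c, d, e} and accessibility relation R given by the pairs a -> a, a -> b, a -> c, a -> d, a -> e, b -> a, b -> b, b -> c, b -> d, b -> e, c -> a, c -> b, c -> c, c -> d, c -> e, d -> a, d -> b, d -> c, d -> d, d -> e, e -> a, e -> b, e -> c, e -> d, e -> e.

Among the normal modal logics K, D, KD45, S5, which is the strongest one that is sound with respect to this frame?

S5

Serial (axiom D): yes — every world has a successor (e.g. a R a).
Transitive (axiom 4): yes — every two-step R-path is closed by a direct edge.
Euclidean (axiom 5): yes — any two successors of a common world are R-related.
Reflexive (axiom T): yes — every world is R-related to itself.
So F validates K, D, KD45, S5. The strongest is S5.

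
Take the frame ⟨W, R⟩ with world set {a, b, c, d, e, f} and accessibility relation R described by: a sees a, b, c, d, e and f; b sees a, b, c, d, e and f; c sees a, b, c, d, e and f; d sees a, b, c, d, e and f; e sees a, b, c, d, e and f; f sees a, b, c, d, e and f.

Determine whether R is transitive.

Yes

Transitive: yes — every two-step R-path is closed by a direct edge.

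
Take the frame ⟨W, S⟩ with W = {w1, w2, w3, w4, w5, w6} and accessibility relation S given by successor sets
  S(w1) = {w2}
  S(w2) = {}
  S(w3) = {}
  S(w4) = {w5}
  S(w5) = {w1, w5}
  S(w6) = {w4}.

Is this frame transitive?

Transitive: no — w4 S w5 and w5 S w1, but not w4 S w1.

No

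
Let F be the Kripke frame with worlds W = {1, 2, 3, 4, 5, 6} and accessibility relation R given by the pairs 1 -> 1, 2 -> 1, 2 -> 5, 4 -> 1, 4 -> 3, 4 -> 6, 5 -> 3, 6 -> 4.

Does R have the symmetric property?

No

Symmetric: no — 2 R 1 but not 1 R 2.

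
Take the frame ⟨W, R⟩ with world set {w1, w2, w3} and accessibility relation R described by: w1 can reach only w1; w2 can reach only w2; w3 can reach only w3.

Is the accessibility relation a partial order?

Reflexive: yes — every world is R-related to itself.
Transitive: yes — every two-step R-path is closed by a direct edge.
Antisymmetric: yes — no distinct pair is related both ways.
So R is a partial order.

Yes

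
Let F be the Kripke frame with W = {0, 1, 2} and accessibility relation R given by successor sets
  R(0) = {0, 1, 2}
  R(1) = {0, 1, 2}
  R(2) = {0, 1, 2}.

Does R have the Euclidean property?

Yes

Euclidean: yes — any two successors of a common world are R-related.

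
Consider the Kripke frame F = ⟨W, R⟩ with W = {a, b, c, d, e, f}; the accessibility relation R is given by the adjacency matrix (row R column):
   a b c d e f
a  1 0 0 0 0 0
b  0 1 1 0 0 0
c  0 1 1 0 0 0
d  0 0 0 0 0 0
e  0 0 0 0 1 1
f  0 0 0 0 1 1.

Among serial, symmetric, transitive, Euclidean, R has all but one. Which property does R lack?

Serial: no — d has no R-successor.
Symmetric: yes — every pair in R has its reverse in R.
Transitive: yes — every two-step R-path is closed by a direct edge.
Euclidean: yes — any two successors of a common world are R-related.
Only serial fails.

serial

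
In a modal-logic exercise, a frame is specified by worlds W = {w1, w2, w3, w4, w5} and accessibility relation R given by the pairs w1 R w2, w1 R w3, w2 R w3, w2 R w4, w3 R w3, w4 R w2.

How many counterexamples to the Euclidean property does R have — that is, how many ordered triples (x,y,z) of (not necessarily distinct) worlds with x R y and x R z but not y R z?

6

Enumerating: (w1,w2,w2), (w1,w3,w2), (w2,w3,w4), (w2,w4,w3), (w2,w4,w4), (w4,w2,w2).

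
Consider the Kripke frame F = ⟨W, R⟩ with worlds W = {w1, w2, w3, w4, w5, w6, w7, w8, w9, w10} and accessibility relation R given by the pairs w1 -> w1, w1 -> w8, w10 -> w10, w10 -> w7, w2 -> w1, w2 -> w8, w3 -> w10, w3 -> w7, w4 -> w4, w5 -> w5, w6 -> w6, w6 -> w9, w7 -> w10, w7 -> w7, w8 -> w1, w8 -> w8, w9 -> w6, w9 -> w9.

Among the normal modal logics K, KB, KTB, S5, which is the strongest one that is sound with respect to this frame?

Symmetric (axiom B): no — w2 R w1 but not w1 R w2.
Reflexive (axiom T): no — w2 is not related to itself.
Euclidean (axiom 5): yes — any two successors of a common world are R-related.
So F validates K; KB would additionally require R to be symmetric. The strongest is K.

K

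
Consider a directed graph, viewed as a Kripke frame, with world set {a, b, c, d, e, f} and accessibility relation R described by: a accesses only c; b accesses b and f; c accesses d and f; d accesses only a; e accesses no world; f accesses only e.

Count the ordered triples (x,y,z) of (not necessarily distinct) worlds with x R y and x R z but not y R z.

9

Enumerating: (a,c,c), (b,f,b), (b,f,f), (c,d,d), (c,d,f), (c,f,d), (c,f,f), (d,a,a), (f,e,e).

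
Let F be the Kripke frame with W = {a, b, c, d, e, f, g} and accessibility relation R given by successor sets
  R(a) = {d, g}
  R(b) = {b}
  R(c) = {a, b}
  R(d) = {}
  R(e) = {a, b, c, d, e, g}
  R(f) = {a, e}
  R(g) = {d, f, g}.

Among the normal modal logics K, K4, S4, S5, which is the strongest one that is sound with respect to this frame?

K

Transitive (axiom 4): no — a R g and g R f, but not a R f.
Reflexive (axiom T): no — a is not related to itself.
Euclidean (axiom 5): no — a R d and a R g, but not d R g.
So F validates K; K4 would additionally require R to be transitive. The strongest is K.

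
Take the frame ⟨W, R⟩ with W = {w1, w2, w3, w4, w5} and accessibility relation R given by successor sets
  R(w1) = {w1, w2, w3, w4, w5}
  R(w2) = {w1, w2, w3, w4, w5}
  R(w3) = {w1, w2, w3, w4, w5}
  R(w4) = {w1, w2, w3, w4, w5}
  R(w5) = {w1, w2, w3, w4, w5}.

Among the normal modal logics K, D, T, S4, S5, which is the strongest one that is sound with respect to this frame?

Serial (axiom D): yes — every world has a successor (e.g. w1 R w1).
Reflexive (axiom T): yes — every world is R-related to itself.
Transitive (axiom 4): yes — every two-step R-path is closed by a direct edge.
Euclidean (axiom 5): yes — any two successors of a common world are R-related.
So F validates K, D, T, S4, S5. The strongest is S5.

S5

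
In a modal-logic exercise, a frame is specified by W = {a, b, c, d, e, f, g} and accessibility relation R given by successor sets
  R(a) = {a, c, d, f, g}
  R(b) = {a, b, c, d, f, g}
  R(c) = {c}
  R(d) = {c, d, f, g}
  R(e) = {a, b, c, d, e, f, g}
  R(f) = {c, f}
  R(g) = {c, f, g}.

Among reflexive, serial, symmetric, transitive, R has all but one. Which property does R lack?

Reflexive: yes — every world is R-related to itself.
Serial: yes — every world has a successor (e.g. a R a).
Symmetric: no — a R c but not c R a.
Transitive: yes — every two-step R-path is closed by a direct edge.
Only symmetric fails.

symmetric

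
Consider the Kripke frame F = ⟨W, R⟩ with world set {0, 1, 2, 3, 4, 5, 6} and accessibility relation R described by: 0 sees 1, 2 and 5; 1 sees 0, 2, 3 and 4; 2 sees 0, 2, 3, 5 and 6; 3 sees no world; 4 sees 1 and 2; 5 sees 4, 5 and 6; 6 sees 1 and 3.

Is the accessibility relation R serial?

Serial: no — 3 has no R-successor.

No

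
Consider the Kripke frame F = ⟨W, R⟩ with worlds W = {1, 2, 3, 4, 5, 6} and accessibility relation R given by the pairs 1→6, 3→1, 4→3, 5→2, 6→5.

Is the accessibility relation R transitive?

No

Transitive: no — 1 R 6 and 6 R 5, but not 1 R 5.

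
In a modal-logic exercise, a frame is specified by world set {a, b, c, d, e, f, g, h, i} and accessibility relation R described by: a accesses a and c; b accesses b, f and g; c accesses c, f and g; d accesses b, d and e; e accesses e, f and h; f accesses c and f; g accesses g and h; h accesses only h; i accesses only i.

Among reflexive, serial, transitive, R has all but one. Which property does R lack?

transitive

Reflexive: yes — every world is R-related to itself.
Serial: yes — every world has a successor (e.g. a R a).
Transitive: no — a R c and c R f, but not a R f.
Only transitive fails.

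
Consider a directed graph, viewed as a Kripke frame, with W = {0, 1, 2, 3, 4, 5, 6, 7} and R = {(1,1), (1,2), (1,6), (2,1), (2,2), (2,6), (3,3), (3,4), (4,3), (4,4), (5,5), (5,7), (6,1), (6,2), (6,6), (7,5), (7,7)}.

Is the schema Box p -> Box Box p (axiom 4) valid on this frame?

Yes

Axiom 4 corresponds to the accessibility relation being transitive.
Transitive: yes — every two-step R-path is closed by a direct edge.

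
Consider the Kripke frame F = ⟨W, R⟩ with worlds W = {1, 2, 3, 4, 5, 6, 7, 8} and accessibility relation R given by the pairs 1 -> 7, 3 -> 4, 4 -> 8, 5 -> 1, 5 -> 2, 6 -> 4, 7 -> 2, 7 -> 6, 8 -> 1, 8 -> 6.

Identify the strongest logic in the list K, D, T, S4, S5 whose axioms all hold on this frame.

K

Serial (axiom D): no — 2 has no R-successor.
Reflexive (axiom T): no — 1 is not related to itself.
Transitive (axiom 4): no — 1 R 7 and 7 R 2, but not 1 R 2.
Euclidean (axiom 5): no — 5 R 1 and 5 R 2, but not 1 R 2.
So F validates K; D would additionally require R to be serial. The strongest is K.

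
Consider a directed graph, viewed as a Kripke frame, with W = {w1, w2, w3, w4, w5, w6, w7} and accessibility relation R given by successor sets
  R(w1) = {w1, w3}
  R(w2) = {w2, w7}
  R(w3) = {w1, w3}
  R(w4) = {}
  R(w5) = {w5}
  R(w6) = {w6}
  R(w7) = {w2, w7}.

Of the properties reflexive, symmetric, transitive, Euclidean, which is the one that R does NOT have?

Reflexive: no — w4 is not related to itself.
Symmetric: yes — every pair in R has its reverse in R.
Transitive: yes — every two-step R-path is closed by a direct edge.
Euclidean: yes — any two successors of a common world are R-related.
Only reflexive fails.

reflexive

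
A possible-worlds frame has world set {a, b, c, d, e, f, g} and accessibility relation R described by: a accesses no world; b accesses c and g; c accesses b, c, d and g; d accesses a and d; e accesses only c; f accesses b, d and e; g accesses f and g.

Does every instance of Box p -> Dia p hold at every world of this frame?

No

Axiom D corresponds to the accessibility relation being serial.
Serial: no — a has no R-successor.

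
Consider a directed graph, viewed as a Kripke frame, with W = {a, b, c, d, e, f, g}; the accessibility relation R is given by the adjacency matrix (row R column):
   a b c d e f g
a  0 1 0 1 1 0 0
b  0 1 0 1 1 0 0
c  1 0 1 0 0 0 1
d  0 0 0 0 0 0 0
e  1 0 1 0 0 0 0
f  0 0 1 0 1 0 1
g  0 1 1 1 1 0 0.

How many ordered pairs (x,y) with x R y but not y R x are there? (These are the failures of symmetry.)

12

Enumerating: (a,b), (a,d), (b,d), (b,e), (c,a), (e,c), (f,c), (f,e), (f,g), (g,b), (g,d), (g,e).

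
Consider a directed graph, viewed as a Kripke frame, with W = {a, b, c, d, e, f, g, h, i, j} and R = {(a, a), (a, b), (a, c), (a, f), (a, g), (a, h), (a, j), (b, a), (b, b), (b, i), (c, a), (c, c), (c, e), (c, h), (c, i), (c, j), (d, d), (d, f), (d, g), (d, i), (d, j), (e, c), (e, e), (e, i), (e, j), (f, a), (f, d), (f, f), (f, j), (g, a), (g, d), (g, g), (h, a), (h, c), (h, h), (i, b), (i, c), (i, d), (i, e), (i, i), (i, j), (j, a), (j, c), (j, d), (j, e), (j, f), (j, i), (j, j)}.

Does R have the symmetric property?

Yes

Symmetric: yes — every pair in R has its reverse in R.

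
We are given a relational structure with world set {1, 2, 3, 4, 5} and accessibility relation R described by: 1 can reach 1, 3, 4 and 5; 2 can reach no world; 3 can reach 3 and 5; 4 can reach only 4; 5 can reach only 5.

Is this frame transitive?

Yes

Transitive: yes — every two-step R-path is closed by a direct edge.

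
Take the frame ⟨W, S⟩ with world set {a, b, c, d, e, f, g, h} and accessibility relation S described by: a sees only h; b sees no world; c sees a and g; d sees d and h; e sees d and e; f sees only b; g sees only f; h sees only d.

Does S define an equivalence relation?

No

Reflexive: no — a is not related to itself.
Symmetric: no — a S h but not h S a.
Transitive: no — a S h and h S d, but not a S d.
So S is not an equivalence relation.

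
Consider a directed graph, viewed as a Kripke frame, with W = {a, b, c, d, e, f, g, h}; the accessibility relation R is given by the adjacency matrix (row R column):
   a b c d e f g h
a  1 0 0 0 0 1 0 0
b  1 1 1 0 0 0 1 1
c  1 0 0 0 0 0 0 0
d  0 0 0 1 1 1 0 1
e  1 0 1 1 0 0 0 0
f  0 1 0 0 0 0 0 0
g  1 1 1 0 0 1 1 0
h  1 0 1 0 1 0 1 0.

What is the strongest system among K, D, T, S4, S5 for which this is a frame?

D

Serial (axiom D): yes — every world has a successor (e.g. a R a).
Reflexive (axiom T): no — c is not related to itself.
Transitive (axiom 4): no — a R f and f R b, but not a R b.
Euclidean (axiom 5): no — b R a and b R c, but not a R c.
So F validates K, D; T would additionally require R to be reflexive. The strongest is D.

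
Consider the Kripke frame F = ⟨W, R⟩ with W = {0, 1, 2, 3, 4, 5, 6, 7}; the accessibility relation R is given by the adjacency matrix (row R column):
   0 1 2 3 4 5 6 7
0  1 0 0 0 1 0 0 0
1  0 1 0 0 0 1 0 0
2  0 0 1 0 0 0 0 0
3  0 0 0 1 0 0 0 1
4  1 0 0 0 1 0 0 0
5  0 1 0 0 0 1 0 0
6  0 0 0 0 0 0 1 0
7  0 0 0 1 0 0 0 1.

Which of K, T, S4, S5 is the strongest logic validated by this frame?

Reflexive (axiom T): yes — every world is R-related to itself.
Transitive (axiom 4): yes — every two-step R-path is closed by a direct edge.
Euclidean (axiom 5): yes — any two successors of a common world are R-related.
So F validates K, T, S4, S5. The strongest is S5.

S5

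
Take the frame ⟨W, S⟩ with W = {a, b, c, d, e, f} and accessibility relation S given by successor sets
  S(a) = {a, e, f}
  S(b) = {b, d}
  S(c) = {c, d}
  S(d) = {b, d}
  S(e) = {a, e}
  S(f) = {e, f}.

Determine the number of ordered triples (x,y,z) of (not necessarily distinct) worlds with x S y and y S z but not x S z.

3

Enumerating: (c,d,b), (e,a,f), (f,e,a).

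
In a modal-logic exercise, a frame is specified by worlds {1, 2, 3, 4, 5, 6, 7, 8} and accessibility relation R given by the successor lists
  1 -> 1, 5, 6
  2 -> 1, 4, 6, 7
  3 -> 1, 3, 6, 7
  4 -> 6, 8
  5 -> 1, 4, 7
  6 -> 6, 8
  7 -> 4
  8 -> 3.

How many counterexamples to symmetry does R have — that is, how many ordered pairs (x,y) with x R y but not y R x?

Enumerating: (1,6), (2,1), (2,4), (2,6), (2,7), (3,1), (3,6), (3,7), (4,6), (4,8), (5,4), (5,7), (6,8), (7,4), (8,3).

15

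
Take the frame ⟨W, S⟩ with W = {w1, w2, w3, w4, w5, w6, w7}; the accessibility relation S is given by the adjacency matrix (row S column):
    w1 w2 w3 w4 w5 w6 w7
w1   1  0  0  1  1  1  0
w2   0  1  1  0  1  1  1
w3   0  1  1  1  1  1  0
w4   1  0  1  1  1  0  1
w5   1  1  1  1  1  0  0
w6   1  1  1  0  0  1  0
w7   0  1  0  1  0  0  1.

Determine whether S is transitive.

No

Transitive: no — w1 S w4 and w4 S w3, but not w1 S w3.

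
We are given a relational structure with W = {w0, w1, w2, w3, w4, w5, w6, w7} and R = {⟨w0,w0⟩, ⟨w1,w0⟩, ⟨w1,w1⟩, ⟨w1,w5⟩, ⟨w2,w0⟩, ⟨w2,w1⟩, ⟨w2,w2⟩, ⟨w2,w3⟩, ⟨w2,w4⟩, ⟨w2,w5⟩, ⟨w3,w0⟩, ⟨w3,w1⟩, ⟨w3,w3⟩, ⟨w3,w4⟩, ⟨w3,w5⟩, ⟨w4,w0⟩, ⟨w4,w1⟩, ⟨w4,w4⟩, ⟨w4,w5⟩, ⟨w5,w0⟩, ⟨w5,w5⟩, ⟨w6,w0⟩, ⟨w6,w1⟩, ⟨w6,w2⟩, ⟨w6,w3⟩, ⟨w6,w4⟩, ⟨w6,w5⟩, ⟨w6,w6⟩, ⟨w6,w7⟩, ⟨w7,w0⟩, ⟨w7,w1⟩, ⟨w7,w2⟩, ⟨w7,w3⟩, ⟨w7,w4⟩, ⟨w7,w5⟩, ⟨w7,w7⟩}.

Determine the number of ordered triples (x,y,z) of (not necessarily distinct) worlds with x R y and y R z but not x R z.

R is transitive; there are no such tuples.

0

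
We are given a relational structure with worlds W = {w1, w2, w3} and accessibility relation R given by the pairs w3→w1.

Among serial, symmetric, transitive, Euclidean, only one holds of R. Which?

Serial: no — w1 has no R-successor.
Symmetric: no — w3 R w1 but not w1 R w3.
Transitive: yes — every two-step R-path is closed by a direct edge.
Euclidean: no — w3 R w1 and w3 R w1, but not w1 R w1.
Only transitive holds.

transitive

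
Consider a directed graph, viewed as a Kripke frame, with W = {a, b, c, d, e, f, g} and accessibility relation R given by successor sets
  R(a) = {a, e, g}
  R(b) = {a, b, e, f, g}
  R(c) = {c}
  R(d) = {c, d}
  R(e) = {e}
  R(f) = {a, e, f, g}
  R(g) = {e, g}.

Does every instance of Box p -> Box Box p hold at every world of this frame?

Yes

By correspondence theory, 4 is valid on a frame iff R is transitive.
Transitive: yes — every two-step R-path is closed by a direct edge.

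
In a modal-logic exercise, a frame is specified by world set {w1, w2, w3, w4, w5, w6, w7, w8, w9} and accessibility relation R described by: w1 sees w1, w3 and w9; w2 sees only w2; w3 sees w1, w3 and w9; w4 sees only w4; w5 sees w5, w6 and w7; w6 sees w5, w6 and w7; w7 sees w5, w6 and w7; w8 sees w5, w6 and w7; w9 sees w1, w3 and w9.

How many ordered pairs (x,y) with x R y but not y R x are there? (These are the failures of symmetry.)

3

Enumerating: (w8,w5), (w8,w6), (w8,w7).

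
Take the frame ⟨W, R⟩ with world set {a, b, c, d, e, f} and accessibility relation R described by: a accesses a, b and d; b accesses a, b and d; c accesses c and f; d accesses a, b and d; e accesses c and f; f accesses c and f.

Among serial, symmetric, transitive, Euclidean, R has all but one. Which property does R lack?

symmetric

Serial: yes — every world has a successor (e.g. a R a).
Symmetric: no — e R c but not c R e.
Transitive: yes — every two-step R-path is closed by a direct edge.
Euclidean: yes — any two successors of a common world are R-related.
Only symmetric fails.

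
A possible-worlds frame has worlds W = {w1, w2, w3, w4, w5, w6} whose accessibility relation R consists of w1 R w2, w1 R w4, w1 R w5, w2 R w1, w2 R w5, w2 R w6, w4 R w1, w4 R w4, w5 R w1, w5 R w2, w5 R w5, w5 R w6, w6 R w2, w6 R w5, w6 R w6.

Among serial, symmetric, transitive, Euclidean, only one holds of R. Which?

Serial: no — w3 has no R-successor.
Symmetric: yes — every pair in R has its reverse in R.
Transitive: no — w1 R w2 and w2 R w6, but not w1 R w6.
Euclidean: no — w1 R w2 and w1 R w4, but not w2 R w4.
Only symmetric holds.

symmetric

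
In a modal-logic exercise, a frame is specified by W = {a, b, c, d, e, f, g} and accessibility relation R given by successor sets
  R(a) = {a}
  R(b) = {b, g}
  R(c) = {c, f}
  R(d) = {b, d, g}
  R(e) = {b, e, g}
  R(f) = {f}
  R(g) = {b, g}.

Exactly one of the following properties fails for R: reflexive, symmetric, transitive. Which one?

Reflexive: yes — every world is R-related to itself.
Symmetric: no — c R f but not f R c.
Transitive: yes — every two-step R-path is closed by a direct edge.
Only symmetric fails.

symmetric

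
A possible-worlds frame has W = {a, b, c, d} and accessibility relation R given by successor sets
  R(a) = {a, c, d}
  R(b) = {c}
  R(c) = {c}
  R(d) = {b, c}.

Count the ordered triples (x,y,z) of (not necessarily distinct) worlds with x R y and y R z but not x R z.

1

Enumerating: (a,d,b).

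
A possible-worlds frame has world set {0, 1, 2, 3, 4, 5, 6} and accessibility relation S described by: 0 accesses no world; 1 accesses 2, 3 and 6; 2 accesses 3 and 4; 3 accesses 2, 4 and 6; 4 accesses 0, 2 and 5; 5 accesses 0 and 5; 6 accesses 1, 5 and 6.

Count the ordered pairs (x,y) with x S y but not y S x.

8

Enumerating: (1,2), (1,3), (3,4), (3,6), (4,0), (4,5), (5,0), (6,5).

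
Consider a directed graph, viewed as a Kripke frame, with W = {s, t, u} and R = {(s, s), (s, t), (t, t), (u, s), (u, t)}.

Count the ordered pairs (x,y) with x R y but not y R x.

3

Enumerating: (s,t), (u,s), (u,t).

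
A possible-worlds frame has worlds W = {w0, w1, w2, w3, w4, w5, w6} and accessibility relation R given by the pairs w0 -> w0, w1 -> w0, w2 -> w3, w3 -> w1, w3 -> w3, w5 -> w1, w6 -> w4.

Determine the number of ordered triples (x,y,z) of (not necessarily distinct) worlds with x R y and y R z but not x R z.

Enumerating: (w2,w3,w1), (w3,w1,w0), (w5,w1,w0).

3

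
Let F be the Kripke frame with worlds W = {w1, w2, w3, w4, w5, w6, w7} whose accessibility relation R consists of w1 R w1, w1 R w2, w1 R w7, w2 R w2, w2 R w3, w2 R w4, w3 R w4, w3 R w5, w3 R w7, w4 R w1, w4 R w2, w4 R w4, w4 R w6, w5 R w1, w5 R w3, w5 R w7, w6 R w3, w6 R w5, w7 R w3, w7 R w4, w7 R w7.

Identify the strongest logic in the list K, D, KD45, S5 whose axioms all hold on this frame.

Serial (axiom D): yes — every world has a successor (e.g. w1 R w1).
Transitive (axiom 4): no — w1 R w2 and w2 R w3, but not w1 R w3.
Euclidean (axiom 5): no — w1 R w2 and w1 R w7, but not w2 R w7.
Reflexive (axiom T): no — w3 is not related to itself.
So F validates K, D; KD45 would additionally require R to be Euclidean and transitive. The strongest is D.

D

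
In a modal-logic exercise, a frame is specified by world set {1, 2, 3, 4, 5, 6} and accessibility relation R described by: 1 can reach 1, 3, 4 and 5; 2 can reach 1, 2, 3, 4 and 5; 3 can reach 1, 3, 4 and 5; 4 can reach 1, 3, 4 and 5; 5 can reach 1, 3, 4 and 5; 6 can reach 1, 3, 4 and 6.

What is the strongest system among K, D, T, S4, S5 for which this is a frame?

T

Serial (axiom D): yes — every world has a successor (e.g. 1 R 1).
Reflexive (axiom T): yes — every world is R-related to itself.
Transitive (axiom 4): no — 6 R 1 and 1 R 5, but not 6 R 5.
Euclidean (axiom 5): no — 2 R 1 and 2 R 2, but not 1 R 2.
So F validates K, D, T; S4 would additionally require R to be transitive. The strongest is T.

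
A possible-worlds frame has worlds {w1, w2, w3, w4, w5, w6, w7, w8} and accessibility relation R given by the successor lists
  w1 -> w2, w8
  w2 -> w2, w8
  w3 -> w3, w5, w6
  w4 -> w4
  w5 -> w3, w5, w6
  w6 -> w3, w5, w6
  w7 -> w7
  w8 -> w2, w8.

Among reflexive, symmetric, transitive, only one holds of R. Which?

Reflexive: no — w1 is not related to itself.
Symmetric: no — w1 R w2 but not w2 R w1.
Transitive: yes — every two-step R-path is closed by a direct edge.
Only transitive holds.

transitive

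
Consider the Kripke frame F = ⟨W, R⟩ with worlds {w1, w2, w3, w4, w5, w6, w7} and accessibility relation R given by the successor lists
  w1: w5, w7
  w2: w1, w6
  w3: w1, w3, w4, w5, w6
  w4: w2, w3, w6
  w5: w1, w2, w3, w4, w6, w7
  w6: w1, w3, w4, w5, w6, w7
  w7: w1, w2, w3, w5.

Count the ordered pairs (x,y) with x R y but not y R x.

10

Enumerating: (w2,w1), (w2,w6), (w3,w1), (w4,w2), (w5,w2), (w5,w4), (w6,w1), (w6,w7), (w7,w2), (w7,w3).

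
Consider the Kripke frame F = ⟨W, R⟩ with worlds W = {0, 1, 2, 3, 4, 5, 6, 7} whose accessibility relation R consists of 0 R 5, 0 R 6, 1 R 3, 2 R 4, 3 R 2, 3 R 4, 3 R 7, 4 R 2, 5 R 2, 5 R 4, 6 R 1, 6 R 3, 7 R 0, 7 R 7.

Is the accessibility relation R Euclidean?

No

Euclidean: no — 0 R 5 and 0 R 6, but not 5 R 6.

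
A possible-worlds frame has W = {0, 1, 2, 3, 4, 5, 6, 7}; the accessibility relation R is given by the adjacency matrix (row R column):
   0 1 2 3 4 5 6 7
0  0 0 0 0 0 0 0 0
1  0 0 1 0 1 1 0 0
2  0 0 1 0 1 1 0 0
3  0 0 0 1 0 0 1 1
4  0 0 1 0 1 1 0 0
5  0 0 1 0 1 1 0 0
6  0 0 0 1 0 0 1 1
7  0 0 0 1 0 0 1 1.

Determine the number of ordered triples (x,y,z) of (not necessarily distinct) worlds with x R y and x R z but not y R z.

0

R is Euclidean; there are no such tuples.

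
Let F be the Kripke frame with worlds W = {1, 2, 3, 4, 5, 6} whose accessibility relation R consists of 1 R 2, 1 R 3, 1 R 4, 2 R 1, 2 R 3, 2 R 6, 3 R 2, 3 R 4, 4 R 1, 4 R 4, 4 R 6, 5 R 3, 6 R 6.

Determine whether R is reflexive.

No

Reflexive: no — 1 is not related to itself.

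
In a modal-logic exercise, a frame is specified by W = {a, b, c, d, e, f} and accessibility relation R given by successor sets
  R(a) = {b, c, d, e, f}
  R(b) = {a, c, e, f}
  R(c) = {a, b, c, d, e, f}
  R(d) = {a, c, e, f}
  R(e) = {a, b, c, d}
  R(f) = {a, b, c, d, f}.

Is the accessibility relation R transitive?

No

Transitive: no — b R a and a R d, but not b R d.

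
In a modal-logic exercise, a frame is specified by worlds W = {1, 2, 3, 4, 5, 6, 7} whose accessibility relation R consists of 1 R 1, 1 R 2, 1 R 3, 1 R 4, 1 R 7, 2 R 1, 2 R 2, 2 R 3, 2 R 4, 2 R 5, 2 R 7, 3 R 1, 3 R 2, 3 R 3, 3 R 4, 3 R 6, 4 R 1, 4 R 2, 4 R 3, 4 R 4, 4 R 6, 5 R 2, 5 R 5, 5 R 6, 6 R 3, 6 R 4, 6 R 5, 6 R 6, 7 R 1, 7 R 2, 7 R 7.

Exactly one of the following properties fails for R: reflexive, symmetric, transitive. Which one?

transitive

Reflexive: yes — every world is R-related to itself.
Symmetric: yes — every pair in R has its reverse in R.
Transitive: no — 1 R 2 and 2 R 5, but not 1 R 5.
Only transitive fails.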